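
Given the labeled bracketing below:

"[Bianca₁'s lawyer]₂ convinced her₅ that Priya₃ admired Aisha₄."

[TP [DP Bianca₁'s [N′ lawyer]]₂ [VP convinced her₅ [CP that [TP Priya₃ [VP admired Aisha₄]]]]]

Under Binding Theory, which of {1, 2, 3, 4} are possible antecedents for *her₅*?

{1}

*her* is a pronoun, so Principle B applies: it must be free in its binding domain.
Binding domain of *her₅*: the matrix TP, whose subject is [Bianca₁'s lawyer]₂.
*Bianca₁* and the pronoun do not c-command one another → neither Principle B nor Principle C is at stake; coindexation permitted.
*[Bianca₁'s lawyer]₂* c-commands the pronoun within its binding domain → coindexation would violate Principle B.
*Priya₃*: the pronoun c-commands this R-expression → coindexation would violate Principle C on *Priya₃*.
*Aisha₄*: the pronoun c-commands this R-expression → coindexation would violate Principle C on *Aisha₄*.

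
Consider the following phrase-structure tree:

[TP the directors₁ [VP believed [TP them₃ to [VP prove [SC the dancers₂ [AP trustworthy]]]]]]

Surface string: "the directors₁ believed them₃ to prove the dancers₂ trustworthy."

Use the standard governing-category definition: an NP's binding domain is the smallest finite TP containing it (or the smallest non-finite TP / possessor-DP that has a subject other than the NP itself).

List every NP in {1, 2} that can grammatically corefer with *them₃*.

none

*them* is a pronoun, so Principle B applies: it must be free in its binding domain.
Binding domain of *them₃*: the matrix TP, whose subject is the directors₁.
*the directors₁* c-commands the pronoun within its binding domain → coindexation would violate Principle B.
*the dancers₂*: the pronoun c-commands this R-expression → coindexation would violate Principle C on *the dancers₂*.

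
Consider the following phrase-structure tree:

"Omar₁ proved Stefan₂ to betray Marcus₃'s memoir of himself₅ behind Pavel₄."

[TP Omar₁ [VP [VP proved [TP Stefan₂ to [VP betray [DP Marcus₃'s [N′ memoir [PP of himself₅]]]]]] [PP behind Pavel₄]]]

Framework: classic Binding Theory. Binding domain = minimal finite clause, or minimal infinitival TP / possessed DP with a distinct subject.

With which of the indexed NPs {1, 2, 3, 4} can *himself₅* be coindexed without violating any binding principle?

{3}

*himself* is an anaphor, so Principle A applies: it must be bound in its binding domain.
Binding domain of *himself₅*: the possessed DP, whose subject is Marcus₃.
*Omar₁* c-commands the anaphor but is outside its binding domain → cannot satisfy Principle A.
*Stefan₂* c-commands the anaphor but is outside its binding domain → cannot satisfy Principle A.
*Marcus₃* c-commands the anaphor within its binding domain → licit binder.
*Pavel₄* does not c-command the anaphor → cannot bind it.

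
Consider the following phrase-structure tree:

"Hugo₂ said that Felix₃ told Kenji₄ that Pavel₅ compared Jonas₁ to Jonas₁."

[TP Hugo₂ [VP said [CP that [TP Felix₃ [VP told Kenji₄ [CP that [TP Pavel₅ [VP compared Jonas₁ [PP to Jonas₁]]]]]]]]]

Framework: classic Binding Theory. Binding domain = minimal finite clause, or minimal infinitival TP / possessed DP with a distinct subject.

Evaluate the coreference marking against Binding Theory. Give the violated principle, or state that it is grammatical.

Principle C

The two coindexed NPs are *Jonas₁* (the higher occurrence) and *Jonas₁* (the lower occurrence).
*Jonas₁* (the lower occurrence) is an R-expression. Principle C requires it to be free everywhere.
*Jonas₁* (the higher occurrence) c-commands it and carries the same index.
The R-expression is bound → Principle C violation.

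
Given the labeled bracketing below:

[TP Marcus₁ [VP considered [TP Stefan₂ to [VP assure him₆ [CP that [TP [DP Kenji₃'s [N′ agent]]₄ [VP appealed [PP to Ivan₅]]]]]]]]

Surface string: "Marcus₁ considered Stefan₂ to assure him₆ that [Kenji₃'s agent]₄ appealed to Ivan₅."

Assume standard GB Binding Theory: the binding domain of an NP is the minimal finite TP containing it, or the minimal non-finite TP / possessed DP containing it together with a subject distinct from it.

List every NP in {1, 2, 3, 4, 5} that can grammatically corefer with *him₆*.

*him* is a pronoun, so Principle B applies: it must be free in its binding domain.
Binding domain of *him₆*: the embedded TP, whose subject is Stefan₂.
*Marcus₁* c-commands the pronoun but from outside its binding domain, and is not c-commanded by it → coindexation permitted.
*Stefan₂* c-commands the pronoun within its binding domain → coindexation would violate Principle B.
*Kenji₃*: the pronoun c-commands this R-expression → coindexation would violate Principle C on *Kenji₃*.
*[Kenji₃'s agent]₄*: the pronoun c-commands this R-expression → coindexation would violate Principle C on *[Kenji₃'s agent]₄*.
*Ivan₅*: the pronoun c-commands this R-expression → coindexation would violate Principle C on *Ivan₅*.

{1}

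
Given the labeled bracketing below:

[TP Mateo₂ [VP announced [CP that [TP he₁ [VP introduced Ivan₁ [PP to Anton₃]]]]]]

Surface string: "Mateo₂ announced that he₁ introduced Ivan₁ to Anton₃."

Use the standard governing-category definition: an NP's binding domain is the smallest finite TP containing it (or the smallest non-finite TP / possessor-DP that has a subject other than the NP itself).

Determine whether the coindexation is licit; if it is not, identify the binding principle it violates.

The two coindexed NPs are *he₁* and *Ivan₁*.
*Ivan₁* is an R-expression. Principle C requires it to be free everywhere.
*he₁* c-commands it and carries the same index.
The R-expression is bound → Principle C violation.

Principle C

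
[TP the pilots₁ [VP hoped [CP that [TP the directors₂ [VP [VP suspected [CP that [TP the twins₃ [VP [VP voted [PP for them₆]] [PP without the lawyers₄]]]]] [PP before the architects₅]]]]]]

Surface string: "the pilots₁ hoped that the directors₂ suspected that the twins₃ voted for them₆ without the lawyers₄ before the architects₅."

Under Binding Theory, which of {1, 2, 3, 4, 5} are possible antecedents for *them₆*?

{1, 2, 4, 5}

*them* is a pronoun, so Principle B applies: it must be free in its binding domain.
Binding domain of *them₆*: the embedded TP, whose subject is the twins₃.
*the pilots₁* c-commands the pronoun but from outside its binding domain, and is not c-commanded by it → coindexation permitted.
*the directors₂* c-commands the pronoun but from outside its binding domain, and is not c-commanded by it → coindexation permitted.
*the twins₃* c-commands the pronoun within its binding domain → coindexation would violate Principle B.
*the lawyers₄* and the pronoun do not c-command one another → neither Principle B nor Principle C is at stake; coindexation permitted.
*the architects₅* and the pronoun do not c-command one another → neither Principle B nor Principle C is at stake; coindexation permitted.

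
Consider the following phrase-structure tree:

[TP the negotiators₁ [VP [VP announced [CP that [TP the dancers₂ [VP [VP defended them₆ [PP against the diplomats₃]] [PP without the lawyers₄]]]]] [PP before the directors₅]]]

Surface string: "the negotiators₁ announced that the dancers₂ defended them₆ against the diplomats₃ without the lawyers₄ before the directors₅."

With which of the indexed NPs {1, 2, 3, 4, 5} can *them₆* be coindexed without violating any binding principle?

*them* is a pronoun, so Principle B applies: it must be free in its binding domain.
Binding domain of *them₆*: the embedded TP, whose subject is the dancers₂.
*the negotiators₁* c-commands the pronoun but from outside its binding domain, and is not c-commanded by it → coindexation permitted.
*the dancers₂* c-commands the pronoun within its binding domain → coindexation would violate Principle B.
*the diplomats₃*: the pronoun c-commands this R-expression → coindexation would violate Principle C on *the diplomats₃*.
*the lawyers₄* and the pronoun do not c-command one another → neither Principle B nor Principle C is at stake; coindexation permitted.
*the directors₅* and the pronoun do not c-command one another → neither Principle B nor Principle C is at stake; coindexation permitted.

{1, 4, 5}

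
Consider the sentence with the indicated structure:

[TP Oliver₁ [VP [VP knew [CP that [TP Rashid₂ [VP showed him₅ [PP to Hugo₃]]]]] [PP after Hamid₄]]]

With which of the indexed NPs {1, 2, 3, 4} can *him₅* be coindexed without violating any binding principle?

{1, 4}

*him* is a pronoun, so Principle B applies: it must be free in its binding domain.
Binding domain of *him₅*: the embedded TP, whose subject is Rashid₂.
*Oliver₁* c-commands the pronoun but from outside its binding domain, and is not c-commanded by it → coindexation permitted.
*Rashid₂* c-commands the pronoun within its binding domain → coindexation would violate Principle B.
*Hugo₃*: the pronoun c-commands this R-expression → coindexation would violate Principle C on *Hugo₃*.
*Hamid₄* and the pronoun do not c-command one another → neither Principle B nor Principle C is at stake; coindexation permitted.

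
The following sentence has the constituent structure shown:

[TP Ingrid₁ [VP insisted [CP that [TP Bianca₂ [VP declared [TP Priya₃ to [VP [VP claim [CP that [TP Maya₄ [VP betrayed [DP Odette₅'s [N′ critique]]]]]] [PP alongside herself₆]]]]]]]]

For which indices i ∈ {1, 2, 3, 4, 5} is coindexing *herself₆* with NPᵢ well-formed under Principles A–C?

*herself* is an anaphor, so Principle A applies: it must be bound in its binding domain.
Binding domain of *herself₆*: the embedded TP, whose subject is Priya₃.
*Ingrid₁* c-commands the anaphor but is outside its binding domain → cannot satisfy Principle A.
*Bianca₂* c-commands the anaphor but is outside its binding domain → cannot satisfy Principle A.
*Priya₃* c-commands the anaphor within its binding domain → licit binder.
*Maya₄* does not c-command the anaphor → cannot bind it.
*Odette₅* does not c-command the anaphor → cannot bind it.

{3}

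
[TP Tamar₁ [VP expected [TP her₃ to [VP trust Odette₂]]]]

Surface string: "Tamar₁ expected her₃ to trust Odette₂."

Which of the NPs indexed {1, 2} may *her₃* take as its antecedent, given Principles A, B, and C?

*her* is a pronoun, so Principle B applies: it must be free in its binding domain.
Binding domain of *her₃*: the matrix TP, whose subject is Tamar₁.
*Tamar₁* c-commands the pronoun within its binding domain → coindexation would violate Principle B.
*Odette₂*: the pronoun c-commands this R-expression → coindexation would violate Principle C on *Odette₂*.

none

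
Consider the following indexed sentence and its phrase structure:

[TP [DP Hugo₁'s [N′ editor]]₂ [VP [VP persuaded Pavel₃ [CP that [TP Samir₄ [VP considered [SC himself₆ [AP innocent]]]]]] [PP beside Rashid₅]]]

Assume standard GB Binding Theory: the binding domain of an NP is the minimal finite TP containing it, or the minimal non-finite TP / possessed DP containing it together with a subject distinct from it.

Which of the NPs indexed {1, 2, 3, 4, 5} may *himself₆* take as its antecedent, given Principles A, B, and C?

{4}

*himself* is an anaphor, so Principle A applies: it must be bound in its binding domain.
Binding domain of *himself₆*: the embedded TP, whose subject is Samir₄.
*Hugo₁* does not c-command the anaphor → cannot bind it.
*[Hugo₁'s editor]₂* c-commands the anaphor but is outside its binding domain → cannot satisfy Principle A.
*Pavel₃* c-commands the anaphor but is outside its binding domain → cannot satisfy Principle A.
*Samir₄* c-commands the anaphor within its binding domain → licit binder.
*Rashid₅* does not c-command the anaphor → cannot bind it.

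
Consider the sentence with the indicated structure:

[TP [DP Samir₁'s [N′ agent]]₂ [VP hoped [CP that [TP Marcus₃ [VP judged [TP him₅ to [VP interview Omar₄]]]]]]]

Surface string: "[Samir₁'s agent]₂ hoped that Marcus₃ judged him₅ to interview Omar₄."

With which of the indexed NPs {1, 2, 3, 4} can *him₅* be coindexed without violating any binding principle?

*him* is a pronoun, so Principle B applies: it must be free in its binding domain.
Binding domain of *him₅*: the embedded TP, whose subject is Marcus₃.
*Samir₁* and the pronoun do not c-command one another → neither Principle B nor Principle C is at stake; coindexation permitted.
*[Samir₁'s agent]₂* c-commands the pronoun but from outside its binding domain, and is not c-commanded by it → coindexation permitted.
*Marcus₃* c-commands the pronoun within its binding domain → coindexation would violate Principle B.
*Omar₄*: the pronoun c-commands this R-expression → coindexation would violate Principle C on *Omar₄*.

{1, 2}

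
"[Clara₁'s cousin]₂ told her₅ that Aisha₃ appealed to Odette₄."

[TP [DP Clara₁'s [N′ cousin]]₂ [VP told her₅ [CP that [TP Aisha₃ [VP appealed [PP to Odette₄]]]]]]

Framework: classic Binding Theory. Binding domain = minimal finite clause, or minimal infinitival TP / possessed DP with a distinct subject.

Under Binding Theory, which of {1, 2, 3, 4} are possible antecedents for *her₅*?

*her* is a pronoun, so Principle B applies: it must be free in its binding domain.
Binding domain of *her₅*: the matrix TP, whose subject is [Clara₁'s cousin]₂.
*Clara₁* and the pronoun do not c-command one another → neither Principle B nor Principle C is at stake; coindexation permitted.
*[Clara₁'s cousin]₂* c-commands the pronoun within its binding domain → coindexation would violate Principle B.
*Aisha₃*: the pronoun c-commands this R-expression → coindexation would violate Principle C on *Aisha₃*.
*Odette₄*: the pronoun c-commands this R-expression → coindexation would violate Principle C on *Odette₄*.

{1}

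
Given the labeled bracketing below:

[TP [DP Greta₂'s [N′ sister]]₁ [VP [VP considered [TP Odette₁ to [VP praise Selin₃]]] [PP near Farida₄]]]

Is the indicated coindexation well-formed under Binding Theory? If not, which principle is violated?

Principle C

The two coindexed NPs are *[Greta₂'s sister]₁* and *Odette₁*.
*Odette₁* is an R-expression. Principle C requires it to be free everywhere.
*[Greta₂'s sister]₁* c-commands it and carries the same index.
The R-expression is bound → Principle C violation.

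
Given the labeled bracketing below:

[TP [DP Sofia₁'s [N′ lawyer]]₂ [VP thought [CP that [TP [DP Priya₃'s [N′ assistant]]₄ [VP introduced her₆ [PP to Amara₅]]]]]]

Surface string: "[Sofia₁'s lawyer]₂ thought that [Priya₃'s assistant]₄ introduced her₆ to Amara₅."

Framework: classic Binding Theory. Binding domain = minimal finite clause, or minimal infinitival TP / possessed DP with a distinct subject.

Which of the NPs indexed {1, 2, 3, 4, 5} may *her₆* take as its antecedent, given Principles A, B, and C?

{1, 2, 3}

*her* is a pronoun, so Principle B applies: it must be free in its binding domain.
Binding domain of *her₆*: the embedded TP, whose subject is [Priya₃'s assistant]₄.
*Sofia₁* and the pronoun do not c-command one another → neither Principle B nor Principle C is at stake; coindexation permitted.
*[Sofia₁'s lawyer]₂* c-commands the pronoun but from outside its binding domain, and is not c-commanded by it → coindexation permitted.
*Priya₃* and the pronoun do not c-command one another → neither Principle B nor Principle C is at stake; coindexation permitted.
*[Priya₃'s assistant]₄* c-commands the pronoun within its binding domain → coindexation would violate Principle B.
*Amara₅*: the pronoun c-commands this R-expression → coindexation would violate Principle C on *Amara₅*.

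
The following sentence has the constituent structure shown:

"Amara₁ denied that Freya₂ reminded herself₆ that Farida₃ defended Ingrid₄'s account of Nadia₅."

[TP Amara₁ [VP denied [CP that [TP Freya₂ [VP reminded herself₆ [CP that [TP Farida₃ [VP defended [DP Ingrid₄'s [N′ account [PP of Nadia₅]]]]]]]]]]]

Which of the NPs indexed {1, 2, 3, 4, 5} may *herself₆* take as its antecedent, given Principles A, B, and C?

{2}

*herself* is an anaphor, so Principle A applies: it must be bound in its binding domain.
Binding domain of *herself₆*: the embedded TP, whose subject is Freya₂.
*Amara₁* c-commands the anaphor but is outside its binding domain → cannot satisfy Principle A.
*Freya₂* c-commands the anaphor within its binding domain → licit binder.
*Farida₃* does not c-command the anaphor → cannot bind it.
*Ingrid₄* does not c-command the anaphor → cannot bind it.
*Nadia₅* does not c-command the anaphor → cannot bind it.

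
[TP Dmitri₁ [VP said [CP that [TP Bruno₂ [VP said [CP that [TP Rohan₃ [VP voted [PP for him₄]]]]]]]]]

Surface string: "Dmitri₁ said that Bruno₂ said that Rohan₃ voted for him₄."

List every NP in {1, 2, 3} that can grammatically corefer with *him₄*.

*him* is a pronoun, so Principle B applies: it must be free in its binding domain.
Binding domain of *him₄*: the embedded TP, whose subject is Rohan₃.
*Dmitri₁* c-commands the pronoun but from outside its binding domain, and is not c-commanded by it → coindexation permitted.
*Bruno₂* c-commands the pronoun but from outside its binding domain, and is not c-commanded by it → coindexation permitted.
*Rohan₃* c-commands the pronoun within its binding domain → coindexation would violate Principle B.

{1, 2}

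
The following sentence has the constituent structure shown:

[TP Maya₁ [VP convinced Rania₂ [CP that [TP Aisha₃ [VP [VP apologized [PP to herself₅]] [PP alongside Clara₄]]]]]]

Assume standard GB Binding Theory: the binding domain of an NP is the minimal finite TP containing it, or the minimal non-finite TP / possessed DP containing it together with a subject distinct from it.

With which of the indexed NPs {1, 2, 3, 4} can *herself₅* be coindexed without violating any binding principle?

*herself* is an anaphor, so Principle A applies: it must be bound in its binding domain.
Binding domain of *herself₅*: the embedded TP, whose subject is Aisha₃.
*Maya₁* c-commands the anaphor but is outside its binding domain → cannot satisfy Principle A.
*Rania₂* c-commands the anaphor but is outside its binding domain → cannot satisfy Principle A.
*Aisha₃* c-commands the anaphor within its binding domain → licit binder.
*Clara₄* does not c-command the anaphor → cannot bind it.

{3}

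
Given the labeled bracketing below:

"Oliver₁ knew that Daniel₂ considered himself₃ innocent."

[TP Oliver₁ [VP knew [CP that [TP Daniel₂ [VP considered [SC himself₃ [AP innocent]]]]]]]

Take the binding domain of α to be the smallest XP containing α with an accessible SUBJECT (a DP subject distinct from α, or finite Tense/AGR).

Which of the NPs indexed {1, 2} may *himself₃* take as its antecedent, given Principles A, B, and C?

*himself* is an anaphor, so Principle A applies: it must be bound in its binding domain.
Binding domain of *himself₃*: the embedded TP, whose subject is Daniel₂.
*Oliver₁* c-commands the anaphor but is outside its binding domain → cannot satisfy Principle A.
*Daniel₂* c-commands the anaphor within its binding domain → licit binder.

{2}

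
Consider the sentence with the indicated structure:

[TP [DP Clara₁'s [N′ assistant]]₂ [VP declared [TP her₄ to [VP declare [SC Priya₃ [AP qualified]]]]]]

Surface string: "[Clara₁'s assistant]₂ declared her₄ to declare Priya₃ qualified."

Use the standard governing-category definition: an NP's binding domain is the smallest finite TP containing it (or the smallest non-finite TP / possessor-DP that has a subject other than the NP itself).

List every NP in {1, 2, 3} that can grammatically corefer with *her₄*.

{1}

*her* is a pronoun, so Principle B applies: it must be free in its binding domain.
Binding domain of *her₄*: the matrix TP, whose subject is [Clara₁'s assistant]₂.
*Clara₁* and the pronoun do not c-command one another → neither Principle B nor Principle C is at stake; coindexation permitted.
*[Clara₁'s assistant]₂* c-commands the pronoun within its binding domain → coindexation would violate Principle B.
*Priya₃*: the pronoun c-commands this R-expression → coindexation would violate Principle C on *Priya₃*.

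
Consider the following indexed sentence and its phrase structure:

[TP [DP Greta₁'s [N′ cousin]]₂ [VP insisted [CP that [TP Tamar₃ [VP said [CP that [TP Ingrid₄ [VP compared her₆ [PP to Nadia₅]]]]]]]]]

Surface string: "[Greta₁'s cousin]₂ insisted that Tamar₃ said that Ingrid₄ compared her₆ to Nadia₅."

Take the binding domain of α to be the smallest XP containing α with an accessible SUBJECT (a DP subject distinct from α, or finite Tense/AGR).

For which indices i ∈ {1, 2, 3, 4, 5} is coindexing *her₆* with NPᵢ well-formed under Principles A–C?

{1, 2, 3}

*her* is a pronoun, so Principle B applies: it must be free in its binding domain.
Binding domain of *her₆*: the embedded TP, whose subject is Ingrid₄.
*Greta₁* and the pronoun do not c-command one another → neither Principle B nor Principle C is at stake; coindexation permitted.
*[Greta₁'s cousin]₂* c-commands the pronoun but from outside its binding domain, and is not c-commanded by it → coindexation permitted.
*Tamar₃* c-commands the pronoun but from outside its binding domain, and is not c-commanded by it → coindexation permitted.
*Ingrid₄* c-commands the pronoun within its binding domain → coindexation would violate Principle B.
*Nadia₅*: the pronoun c-commands this R-expression → coindexation would violate Principle C on *Nadia₅*.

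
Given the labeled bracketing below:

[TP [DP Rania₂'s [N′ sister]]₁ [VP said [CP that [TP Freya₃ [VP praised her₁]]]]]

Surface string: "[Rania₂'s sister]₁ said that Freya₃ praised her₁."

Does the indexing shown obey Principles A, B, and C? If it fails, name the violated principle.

grammatical

The two coindexed NPs are *[Rania₂'s sister]₁* and *her₁*.
*her₁* is a pronoun; its binding domain is the embedded TP, whose subject is Freya₃. Within that domain it is c-commanded only by *Freya₃*, which carries a different index — the pronoun is free locally, so Principle B holds.
*[Rania₂'s sister]₁* is an R-expression; *her₁* does not c-command it, and no other NP shares its index, so Principle C is satisfied.
All principles are respected.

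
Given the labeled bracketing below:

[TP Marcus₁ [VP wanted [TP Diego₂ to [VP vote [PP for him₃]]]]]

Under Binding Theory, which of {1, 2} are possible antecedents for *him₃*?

{1}

*him* is a pronoun, so Principle B applies: it must be free in its binding domain.
Binding domain of *him₃*: the embedded TP, whose subject is Diego₂.
*Marcus₁* c-commands the pronoun but from outside its binding domain, and is not c-commanded by it → coindexation permitted.
*Diego₂* c-commands the pronoun within its binding domain → coindexation would violate Principle B.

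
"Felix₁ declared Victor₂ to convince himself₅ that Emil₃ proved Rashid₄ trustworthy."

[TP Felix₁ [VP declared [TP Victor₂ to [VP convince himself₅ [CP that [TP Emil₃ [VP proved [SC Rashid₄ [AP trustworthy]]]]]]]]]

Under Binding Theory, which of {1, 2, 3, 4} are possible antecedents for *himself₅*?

*himself* is an anaphor, so Principle A applies: it must be bound in its binding domain.
Binding domain of *himself₅*: the embedded TP, whose subject is Victor₂.
*Felix₁* c-commands the anaphor but is outside its binding domain → cannot satisfy Principle A.
*Victor₂* c-commands the anaphor within its binding domain → licit binder.
*Emil₃* does not c-command the anaphor → cannot bind it.
*Rashid₄* does not c-command the anaphor → cannot bind it.

{2}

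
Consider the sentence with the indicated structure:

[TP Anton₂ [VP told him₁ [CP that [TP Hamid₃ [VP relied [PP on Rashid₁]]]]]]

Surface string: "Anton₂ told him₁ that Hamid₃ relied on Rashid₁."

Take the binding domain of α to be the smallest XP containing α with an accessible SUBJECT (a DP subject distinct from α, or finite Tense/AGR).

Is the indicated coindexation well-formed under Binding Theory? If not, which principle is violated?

The two coindexed NPs are *him₁* and *Rashid₁*.
*Rashid₁* is an R-expression. Principle C requires it to be free everywhere.
*him₁* c-commands it and carries the same index.
The R-expression is bound → Principle C violation.

Principle C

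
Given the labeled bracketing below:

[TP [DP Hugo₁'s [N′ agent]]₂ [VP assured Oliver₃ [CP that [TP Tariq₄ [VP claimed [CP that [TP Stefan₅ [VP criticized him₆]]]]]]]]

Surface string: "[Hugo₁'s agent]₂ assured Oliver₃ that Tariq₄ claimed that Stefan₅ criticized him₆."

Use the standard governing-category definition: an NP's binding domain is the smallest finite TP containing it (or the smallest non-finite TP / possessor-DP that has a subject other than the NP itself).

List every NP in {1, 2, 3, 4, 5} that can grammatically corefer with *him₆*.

{1, 2, 3, 4}

*him* is a pronoun, so Principle B applies: it must be free in its binding domain.
Binding domain of *him₆*: the embedded TP, whose subject is Stefan₅.
*Hugo₁* and the pronoun do not c-command one another → neither Principle B nor Principle C is at stake; coindexation permitted.
*[Hugo₁'s agent]₂* c-commands the pronoun but from outside its binding domain, and is not c-commanded by it → coindexation permitted.
*Oliver₃* c-commands the pronoun but from outside its binding domain, and is not c-commanded by it → coindexation permitted.
*Tariq₄* c-commands the pronoun but from outside its binding domain, and is not c-commanded by it → coindexation permitted.
*Stefan₅* c-commands the pronoun within its binding domain → coindexation would violate Principle B.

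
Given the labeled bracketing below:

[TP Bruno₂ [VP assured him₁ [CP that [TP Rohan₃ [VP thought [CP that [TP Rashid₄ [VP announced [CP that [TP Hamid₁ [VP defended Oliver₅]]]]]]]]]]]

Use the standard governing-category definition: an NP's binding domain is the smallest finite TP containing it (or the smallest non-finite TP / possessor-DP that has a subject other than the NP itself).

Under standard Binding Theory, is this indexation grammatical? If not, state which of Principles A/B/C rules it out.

Principle C

The two coindexed NPs are *him₁* and *Hamid₁*.
*Hamid₁* is an R-expression. Principle C requires it to be free everywhere.
*him₁* c-commands it and carries the same index.
The R-expression is bound → Principle C violation.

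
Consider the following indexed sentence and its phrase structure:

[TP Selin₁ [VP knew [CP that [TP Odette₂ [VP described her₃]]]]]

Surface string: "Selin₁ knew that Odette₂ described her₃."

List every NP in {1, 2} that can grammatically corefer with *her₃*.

*her* is a pronoun, so Principle B applies: it must be free in its binding domain.
Binding domain of *her₃*: the embedded TP, whose subject is Odette₂.
*Selin₁* c-commands the pronoun but from outside its binding domain, and is not c-commanded by it → coindexation permitted.
*Odette₂* c-commands the pronoun within its binding domain → coindexation would violate Principle B.

{1}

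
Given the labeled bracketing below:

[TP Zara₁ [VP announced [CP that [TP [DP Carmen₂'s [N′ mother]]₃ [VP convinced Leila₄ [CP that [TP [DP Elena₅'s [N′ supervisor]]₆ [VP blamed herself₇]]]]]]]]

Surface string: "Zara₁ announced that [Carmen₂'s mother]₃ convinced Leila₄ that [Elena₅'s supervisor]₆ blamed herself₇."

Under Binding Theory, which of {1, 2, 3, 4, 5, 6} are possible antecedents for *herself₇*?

{6}

*herself* is an anaphor, so Principle A applies: it must be bound in its binding domain.
Binding domain of *herself₇*: the embedded TP, whose subject is [Elena₅'s supervisor]₆.
*Zara₁* c-commands the anaphor but is outside its binding domain → cannot satisfy Principle A.
*Carmen₂* does not c-command the anaphor → cannot bind it.
*[Carmen₂'s mother]₃* c-commands the anaphor but is outside its binding domain → cannot satisfy Principle A.
*Leila₄* c-commands the anaphor but is outside its binding domain → cannot satisfy Principle A.
*Elena₅* does not c-command the anaphor → cannot bind it.
*[Elena₅'s supervisor]₆* c-commands the anaphor within its binding domain → licit binder.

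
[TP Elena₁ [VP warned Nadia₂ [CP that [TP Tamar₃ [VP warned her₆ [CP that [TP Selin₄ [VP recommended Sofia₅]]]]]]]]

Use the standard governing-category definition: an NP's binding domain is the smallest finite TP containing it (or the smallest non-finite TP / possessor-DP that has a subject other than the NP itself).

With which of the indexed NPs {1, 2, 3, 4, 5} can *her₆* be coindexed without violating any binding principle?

{1, 2}

*her* is a pronoun, so Principle B applies: it must be free in its binding domain.
Binding domain of *her₆*: the embedded TP, whose subject is Tamar₃.
*Elena₁* c-commands the pronoun but from outside its binding domain, and is not c-commanded by it → coindexation permitted.
*Nadia₂* c-commands the pronoun but from outside its binding domain, and is not c-commanded by it → coindexation permitted.
*Tamar₃* c-commands the pronoun within its binding domain → coindexation would violate Principle B.
*Selin₄*: the pronoun c-commands this R-expression → coindexation would violate Principle C on *Selin₄*.
*Sofia₅*: the pronoun c-commands this R-expression → coindexation would violate Principle C on *Sofia₅*.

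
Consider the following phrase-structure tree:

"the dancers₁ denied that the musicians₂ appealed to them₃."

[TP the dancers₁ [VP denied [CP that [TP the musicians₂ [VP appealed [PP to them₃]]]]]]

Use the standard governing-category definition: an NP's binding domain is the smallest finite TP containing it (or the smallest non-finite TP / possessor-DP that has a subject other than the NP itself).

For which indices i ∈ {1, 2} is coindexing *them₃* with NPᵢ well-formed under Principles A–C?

*them* is a pronoun, so Principle B applies: it must be free in its binding domain.
Binding domain of *them₃*: the embedded TP, whose subject is the musicians₂.
*the dancers₁* c-commands the pronoun but from outside its binding domain, and is not c-commanded by it → coindexation permitted.
*the musicians₂* c-commands the pronoun within its binding domain → coindexation would violate Principle B.

{1}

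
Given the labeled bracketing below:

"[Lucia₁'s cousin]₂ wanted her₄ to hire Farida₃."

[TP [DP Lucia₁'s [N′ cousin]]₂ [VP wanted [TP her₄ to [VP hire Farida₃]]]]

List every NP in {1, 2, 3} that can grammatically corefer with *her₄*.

{1}

*her* is a pronoun, so Principle B applies: it must be free in its binding domain.
Binding domain of *her₄*: the matrix TP, whose subject is [Lucia₁'s cousin]₂.
*Lucia₁* and the pronoun do not c-command one another → neither Principle B nor Principle C is at stake; coindexation permitted.
*[Lucia₁'s cousin]₂* c-commands the pronoun within its binding domain → coindexation would violate Principle B.
*Farida₃*: the pronoun c-commands this R-expression → coindexation would violate Principle C on *Farida₃*.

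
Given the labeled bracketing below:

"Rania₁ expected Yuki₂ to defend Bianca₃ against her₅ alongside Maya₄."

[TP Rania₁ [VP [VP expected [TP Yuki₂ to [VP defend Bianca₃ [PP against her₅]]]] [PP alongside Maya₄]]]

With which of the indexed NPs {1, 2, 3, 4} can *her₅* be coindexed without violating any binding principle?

*her* is a pronoun, so Principle B applies: it must be free in its binding domain.
Binding domain of *her₅*: the embedded TP, whose subject is Yuki₂.
*Rania₁* c-commands the pronoun but from outside its binding domain, and is not c-commanded by it → coindexation permitted.
*Yuki₂* c-commands the pronoun within its binding domain → coindexation would violate Principle B.
*Bianca₃* c-commands the pronoun within its binding domain → coindexation would violate Principle B.
*Maya₄* and the pronoun do not c-command one another → neither Principle B nor Principle C is at stake; coindexation permitted.

{1, 4}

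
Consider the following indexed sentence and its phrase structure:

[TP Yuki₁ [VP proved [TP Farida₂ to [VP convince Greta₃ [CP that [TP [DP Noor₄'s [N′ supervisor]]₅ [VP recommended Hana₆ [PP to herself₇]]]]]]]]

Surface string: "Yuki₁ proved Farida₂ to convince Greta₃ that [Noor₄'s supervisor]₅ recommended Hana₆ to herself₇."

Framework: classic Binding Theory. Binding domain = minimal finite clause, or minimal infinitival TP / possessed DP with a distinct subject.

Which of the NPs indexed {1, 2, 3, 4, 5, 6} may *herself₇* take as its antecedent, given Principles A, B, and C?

*herself* is an anaphor, so Principle A applies: it must be bound in its binding domain.
Binding domain of *herself₇*: the embedded TP, whose subject is [Noor₄'s supervisor]₅.
*Yuki₁* c-commands the anaphor but is outside its binding domain → cannot satisfy Principle A.
*Farida₂* c-commands the anaphor but is outside its binding domain → cannot satisfy Principle A.
*Greta₃* c-commands the anaphor but is outside its binding domain → cannot satisfy Principle A.
*Noor₄* does not c-command the anaphor → cannot bind it.
*[Noor₄'s supervisor]₅* c-commands the anaphor within its binding domain → licit binder.
*Hana₆* c-commands the anaphor within its binding domain → licit binder.

{5, 6}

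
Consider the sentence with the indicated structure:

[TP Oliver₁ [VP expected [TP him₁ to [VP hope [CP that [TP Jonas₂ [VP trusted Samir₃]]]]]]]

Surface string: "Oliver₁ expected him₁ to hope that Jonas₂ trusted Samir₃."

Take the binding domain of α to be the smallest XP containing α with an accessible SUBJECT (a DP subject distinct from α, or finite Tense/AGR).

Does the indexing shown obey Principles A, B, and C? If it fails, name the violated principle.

Principle B

The two coindexed NPs are *Oliver₁* and *him₁*.
*him₁* is a pronoun. Its binding domain is the matrix TP, whose subject is Oliver₁.
*Oliver₁* c-commands it within that domain and carries the same index.
The pronoun is locally bound → Principle B violation.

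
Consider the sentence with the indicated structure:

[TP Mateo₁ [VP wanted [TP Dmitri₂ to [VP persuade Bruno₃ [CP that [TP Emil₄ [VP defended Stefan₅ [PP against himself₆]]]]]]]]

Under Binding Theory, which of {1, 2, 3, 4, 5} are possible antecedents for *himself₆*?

*himself* is an anaphor, so Principle A applies: it must be bound in its binding domain.
Binding domain of *himself₆*: the embedded TP, whose subject is Emil₄.
*Mateo₁* c-commands the anaphor but is outside its binding domain → cannot satisfy Principle A.
*Dmitri₂* c-commands the anaphor but is outside its binding domain → cannot satisfy Principle A.
*Bruno₃* c-commands the anaphor but is outside its binding domain → cannot satisfy Principle A.
*Emil₄* c-commands the anaphor within its binding domain → licit binder.
*Stefan₅* c-commands the anaphor within its binding domain → licit binder.

{4, 5}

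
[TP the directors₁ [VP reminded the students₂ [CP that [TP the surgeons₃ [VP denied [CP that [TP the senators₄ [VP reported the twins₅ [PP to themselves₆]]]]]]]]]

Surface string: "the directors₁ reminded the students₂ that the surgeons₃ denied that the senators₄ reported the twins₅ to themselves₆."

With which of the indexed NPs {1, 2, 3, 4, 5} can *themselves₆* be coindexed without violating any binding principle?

*themselves* is an anaphor, so Principle A applies: it must be bound in its binding domain.
Binding domain of *themselves₆*: the embedded TP, whose subject is the senators₄.
*the directors₁* c-commands the anaphor but is outside its binding domain → cannot satisfy Principle A.
*the students₂* c-commands the anaphor but is outside its binding domain → cannot satisfy Principle A.
*the surgeons₃* c-commands the anaphor but is outside its binding domain → cannot satisfy Principle A.
*the senators₄* c-commands the anaphor within its binding domain → licit binder.
*the twins₅* c-commands the anaphor within its binding domain → licit binder.

{4, 5}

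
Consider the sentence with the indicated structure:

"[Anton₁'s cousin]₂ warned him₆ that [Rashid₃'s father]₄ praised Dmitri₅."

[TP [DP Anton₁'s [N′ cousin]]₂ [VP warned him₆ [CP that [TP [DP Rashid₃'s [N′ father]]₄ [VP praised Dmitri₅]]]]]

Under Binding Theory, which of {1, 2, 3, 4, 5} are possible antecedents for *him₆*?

*him* is a pronoun, so Principle B applies: it must be free in its binding domain.
Binding domain of *him₆*: the matrix TP, whose subject is [Anton₁'s cousin]₂.
*Anton₁* and the pronoun do not c-command one another → neither Principle B nor Principle C is at stake; coindexation permitted.
*[Anton₁'s cousin]₂* c-commands the pronoun within its binding domain → coindexation would violate Principle B.
*Rashid₃*: the pronoun c-commands this R-expression → coindexation would violate Principle C on *Rashid₃*.
*[Rashid₃'s father]₄*: the pronoun c-commands this R-expression → coindexation would violate Principle C on *[Rashid₃'s father]₄*.
*Dmitri₅*: the pronoun c-commands this R-expression → coindexation would violate Principle C on *Dmitri₅*.

{1}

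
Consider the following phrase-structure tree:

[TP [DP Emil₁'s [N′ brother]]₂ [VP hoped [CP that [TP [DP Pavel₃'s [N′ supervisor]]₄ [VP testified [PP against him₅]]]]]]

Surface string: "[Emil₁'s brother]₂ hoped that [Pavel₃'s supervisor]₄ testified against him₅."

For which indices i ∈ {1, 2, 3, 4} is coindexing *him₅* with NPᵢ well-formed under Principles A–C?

{1, 2, 3}

*him* is a pronoun, so Principle B applies: it must be free in its binding domain.
Binding domain of *him₅*: the embedded TP, whose subject is [Pavel₃'s supervisor]₄.
*Emil₁* and the pronoun do not c-command one another → neither Principle B nor Principle C is at stake; coindexation permitted.
*[Emil₁'s brother]₂* c-commands the pronoun but from outside its binding domain, and is not c-commanded by it → coindexation permitted.
*Pavel₃* and the pronoun do not c-command one another → neither Principle B nor Principle C is at stake; coindexation permitted.
*[Pavel₃'s supervisor]₄* c-commands the pronoun within its binding domain → coindexation would violate Principle B.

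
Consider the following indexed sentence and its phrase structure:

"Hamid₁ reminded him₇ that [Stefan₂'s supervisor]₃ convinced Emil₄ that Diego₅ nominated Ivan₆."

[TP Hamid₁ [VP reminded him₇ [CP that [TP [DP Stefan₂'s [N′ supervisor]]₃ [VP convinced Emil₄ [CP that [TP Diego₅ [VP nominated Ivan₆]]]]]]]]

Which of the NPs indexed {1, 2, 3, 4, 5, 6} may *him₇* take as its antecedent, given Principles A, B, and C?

*him* is a pronoun, so Principle B applies: it must be free in its binding domain.
Binding domain of *him₇*: the matrix TP, whose subject is Hamid₁.
*Hamid₁* c-commands the pronoun within its binding domain → coindexation would violate Principle B.
*Stefan₂*: the pronoun c-commands this R-expression → coindexation would violate Principle C on *Stefan₂*.
*[Stefan₂'s supervisor]₃*: the pronoun c-commands this R-expression → coindexation would violate Principle C on *[Stefan₂'s supervisor]₃*.
*Emil₄*: the pronoun c-commands this R-expression → coindexation would violate Principle C on *Emil₄*.
*Diego₅*: the pronoun c-commands this R-expression → coindexation would violate Principle C on *Diego₅*.
*Ivan₆*: the pronoun c-commands this R-expression → coindexation would violate Principle C on *Ivan₆*.

none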